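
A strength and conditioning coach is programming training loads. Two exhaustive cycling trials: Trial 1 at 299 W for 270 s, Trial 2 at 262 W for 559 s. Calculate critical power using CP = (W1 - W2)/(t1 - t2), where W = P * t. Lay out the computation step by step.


W1 = 299 * 270 = 80730 J
W2 = 262 * 559 = 146458 J
CP = (80730 - 146458) / (270 - 559)
= -65728 / -289
= 227.43 W

227.43 W


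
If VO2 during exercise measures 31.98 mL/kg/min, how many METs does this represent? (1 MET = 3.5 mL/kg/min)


METs = VO2 / 3.5 = 31.98 / 3.5 = 9.14

9.14 METs


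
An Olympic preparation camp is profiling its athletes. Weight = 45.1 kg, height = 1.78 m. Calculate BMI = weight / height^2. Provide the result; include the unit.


height^2 = 1.78^2 = 3.1684
BMI = 45.1 / 3.1684 = 14.23 kg/m^2

14.23 kg/m^2


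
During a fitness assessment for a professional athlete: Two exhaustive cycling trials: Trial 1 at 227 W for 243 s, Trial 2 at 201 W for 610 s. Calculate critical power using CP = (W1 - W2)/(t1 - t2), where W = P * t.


W1 = 227 * 243 = 55161 J
W2 = 201 * 610 = 122610 J
CP = (55161 - 122610) / (243 - 610)
= -67449 / -367
= 183.78 W

183.78 W


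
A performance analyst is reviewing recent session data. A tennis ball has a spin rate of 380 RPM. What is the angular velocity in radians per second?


Convert RPM to rad/s: multiply by 2*pi and divide by 60
omega = 380 * 2 * pi / 60
= 39.794 rad/s

39.794 rad/s


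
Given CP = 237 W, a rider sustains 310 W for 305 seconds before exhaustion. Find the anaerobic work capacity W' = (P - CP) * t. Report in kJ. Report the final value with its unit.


Excess power = 310 - 237 = 73 W
Work above CP = 73 * 305 = 22265 J
W' = 22.265 kJ

22.265 kJ


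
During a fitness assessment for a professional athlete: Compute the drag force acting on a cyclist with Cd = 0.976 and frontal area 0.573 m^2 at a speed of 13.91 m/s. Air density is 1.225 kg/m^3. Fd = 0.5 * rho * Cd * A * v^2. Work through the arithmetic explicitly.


Step 1: v^2 = 193.4881
Step 2: Fd = 0.5 * 1.225 * 0.976 * 0.573 * 193.4881
= 66.277 N

66.277 N


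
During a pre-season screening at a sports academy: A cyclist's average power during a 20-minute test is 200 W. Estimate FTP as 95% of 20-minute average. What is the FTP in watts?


FTP = 20-min power * 0.95
= 200 * 0.95
= 190.0 W

190.0 W


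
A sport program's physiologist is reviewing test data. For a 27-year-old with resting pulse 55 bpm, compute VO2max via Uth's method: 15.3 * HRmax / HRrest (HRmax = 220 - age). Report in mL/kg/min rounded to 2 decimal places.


Step 1: HRmax = 220 - 27 = 193 bpm
Step 2: Ratio = 193 / 55 = 3.5091
Step 3: VO2max = 15.3 * 3.5091 = 53.69 mL/kg/min

53.69 mL/kg/min


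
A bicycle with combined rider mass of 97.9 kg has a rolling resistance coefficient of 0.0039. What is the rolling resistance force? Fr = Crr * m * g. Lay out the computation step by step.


Fr = 0.0039 * 97.9 * 9.81
= 0.38181 * 9.81
= 3.746 N

3.746 N


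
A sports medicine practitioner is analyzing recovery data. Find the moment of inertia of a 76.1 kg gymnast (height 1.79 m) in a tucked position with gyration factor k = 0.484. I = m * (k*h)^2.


Radius of gyration = 0.484 * 1.79 = 0.86636 m
I = 76.1 * 0.86636^2
= 76.1 * 0.75058
= 57.119 kg*m^2

57.119 kg*m^2


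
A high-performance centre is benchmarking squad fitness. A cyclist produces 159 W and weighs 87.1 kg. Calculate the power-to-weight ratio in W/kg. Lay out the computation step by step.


P/W = power / mass
= 159 / 87.1
= 1.825 W/kg

1.825 W/kg


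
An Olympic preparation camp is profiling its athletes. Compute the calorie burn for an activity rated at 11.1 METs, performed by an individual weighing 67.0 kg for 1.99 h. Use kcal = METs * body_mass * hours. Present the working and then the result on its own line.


Product of METs and mass = 11.1 * 67.0 = 743.7
Total kcal = 743.7 * 1.99 = 1479.96 kcal

1479.96 kcal


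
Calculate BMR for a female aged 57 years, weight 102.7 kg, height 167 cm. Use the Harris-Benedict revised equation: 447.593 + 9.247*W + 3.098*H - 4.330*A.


Substituting values:
W term = 9.247 * 102.7 = 949.6669
H term = 3.098 * 167 = 517.366
A term = 4.330 * 57 = 246.81
BMR = 1667.82 kcal/day

1667.82 kcal/day


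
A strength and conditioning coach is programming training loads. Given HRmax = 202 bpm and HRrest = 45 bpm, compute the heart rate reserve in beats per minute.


Heart rate reserve = maximum HR minus resting HR
HRR = 202 - 45 = 157 bpm

157 bpm


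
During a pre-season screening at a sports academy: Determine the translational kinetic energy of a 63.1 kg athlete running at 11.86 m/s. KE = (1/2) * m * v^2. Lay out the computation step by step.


KE = 0.5 * m * v^2
= 0.5 * 63.1 * 11.86^2
= 0.5 * 63.1 * 140.6596
= 4437.81 J

4437.81 J


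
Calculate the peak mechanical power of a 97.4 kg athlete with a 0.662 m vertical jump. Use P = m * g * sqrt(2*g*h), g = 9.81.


First, sqrt(2gh) = sqrt(2 * 9.81 * 0.662)
= sqrt(12.98844) = 3.603948 m/s
Power = 97.4 * 9.81 * 3.603948 = 3443.55 W

3443.55 W


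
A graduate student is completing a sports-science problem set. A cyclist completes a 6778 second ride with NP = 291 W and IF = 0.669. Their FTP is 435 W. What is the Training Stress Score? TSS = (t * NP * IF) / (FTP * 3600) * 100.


t * NP * IF = 6778 * 291 * 0.669 = 1319534.262
FTP * 3600 = 1566000
TSS = (1319534.262 / 1566000) * 100 = 84.26

84.26 TSS


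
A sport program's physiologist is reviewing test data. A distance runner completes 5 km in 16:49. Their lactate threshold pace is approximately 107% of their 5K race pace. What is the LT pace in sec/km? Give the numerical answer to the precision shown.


Convert to seconds: 16 min 49 s = 1009 s
Pace per km = 1009 / 5 = 201.8 s/km
LT pace = 201.8 * 1.07 = 215.93 s/km

215.93 s/km


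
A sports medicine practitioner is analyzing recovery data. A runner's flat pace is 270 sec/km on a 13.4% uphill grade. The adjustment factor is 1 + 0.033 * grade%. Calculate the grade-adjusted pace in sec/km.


Factor = 1 + 0.033 * 13.4 = 1.4422
Adjusted pace = 270 * 1.4422
= 389.39 sec/km

389.39 s/km


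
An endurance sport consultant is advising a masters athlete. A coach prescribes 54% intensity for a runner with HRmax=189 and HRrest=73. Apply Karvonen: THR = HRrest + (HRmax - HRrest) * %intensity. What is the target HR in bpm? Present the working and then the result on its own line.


Heart rate reserve = 189 - 73 = 116
Intensity fraction = 54 / 100 = 0.54
THR = 73 + 116 * 0.54 = 135.64 bpm

135.64 bpm


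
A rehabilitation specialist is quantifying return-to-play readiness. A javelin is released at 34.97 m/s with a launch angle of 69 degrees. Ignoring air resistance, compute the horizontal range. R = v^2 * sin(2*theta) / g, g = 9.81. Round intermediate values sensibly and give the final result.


Launch speed squared = 1222.9009
sin(2 * 69 deg) = 0.669131
Range = 1222.9009 * 0.669131 / 9.81
= 83.413 m

83.413 m


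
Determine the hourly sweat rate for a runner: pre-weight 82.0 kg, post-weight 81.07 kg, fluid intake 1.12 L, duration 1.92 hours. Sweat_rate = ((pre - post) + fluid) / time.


Mass lost = 82.0 - 81.07 = 0.93 kg
Add fluid consumed: 0.93 + 1.12 = 2.05 L total sweat
Sweat rate = 2.05 / 1.92 = 1.068 L/h

1.068 L/h


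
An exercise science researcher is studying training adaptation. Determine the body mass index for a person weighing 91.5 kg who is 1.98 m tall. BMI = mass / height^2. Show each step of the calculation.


BMI = mass / height^2
= 91.5 / 1.98^2
= 91.5 / 3.9204
= 23.34 kg/m^2

23.34 kg/m^2


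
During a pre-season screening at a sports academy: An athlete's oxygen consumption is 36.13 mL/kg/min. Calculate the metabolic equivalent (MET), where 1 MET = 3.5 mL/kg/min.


MET = VO2 / 3.5
= 36.13 / 3.5
= 10.32 METs

10.32 METs


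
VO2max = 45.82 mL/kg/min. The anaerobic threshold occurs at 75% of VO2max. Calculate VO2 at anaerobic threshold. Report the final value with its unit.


AT fraction = 75 / 100 = 0.75
AT VO2 = 45.82 * 0.75
= 34.37 mL/kg/min

34.37 mL/kg/min


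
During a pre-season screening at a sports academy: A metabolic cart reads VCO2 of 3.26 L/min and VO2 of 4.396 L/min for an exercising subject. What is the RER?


RER = VCO2 / VO2 = 3.26 / 4.396 = 0.7416

0.7416


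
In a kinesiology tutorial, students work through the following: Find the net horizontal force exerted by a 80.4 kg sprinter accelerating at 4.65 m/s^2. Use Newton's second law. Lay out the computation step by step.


Newton's second law: F = m * a
F = 80.4 * 4.65 = 373.86 N

373.86 N


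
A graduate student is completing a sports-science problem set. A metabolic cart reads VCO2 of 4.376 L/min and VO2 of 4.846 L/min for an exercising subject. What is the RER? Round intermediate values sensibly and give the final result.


RER = VCO2 / VO2 = 4.376 / 4.846 = 0.903

0.903


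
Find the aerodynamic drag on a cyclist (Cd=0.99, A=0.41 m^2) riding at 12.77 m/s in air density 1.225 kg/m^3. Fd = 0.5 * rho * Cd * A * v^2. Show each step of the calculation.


Fd = 0.5 * 1.225 * 0.99 * 0.41 * 12.77^2
= 0.5 * 1.225 * 0.99 * 0.41 * 163.0729
= 40.542 N

40.542 N


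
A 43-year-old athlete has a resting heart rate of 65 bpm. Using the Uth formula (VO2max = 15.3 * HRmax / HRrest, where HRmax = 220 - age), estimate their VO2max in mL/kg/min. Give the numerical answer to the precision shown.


HRmax = 220 - 43 = 177 bpm
Ratio = HRmax / HRrest = 177 / 65 = 2.7231
VO2max = 15.3 * 2.7231 = 41.66 mL/kg/min

41.66 mL/kg/min


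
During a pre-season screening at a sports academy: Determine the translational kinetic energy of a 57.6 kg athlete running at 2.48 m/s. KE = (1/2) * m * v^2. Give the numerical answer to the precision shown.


KE = 0.5 * m * v^2
= 0.5 * 57.6 * 2.48^2
= 0.5 * 57.6 * 6.1504
= 177.13 J

177.13 J


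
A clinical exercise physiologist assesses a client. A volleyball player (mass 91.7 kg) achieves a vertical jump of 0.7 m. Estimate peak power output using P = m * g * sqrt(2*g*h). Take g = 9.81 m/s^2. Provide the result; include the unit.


2 * g * h = 2 * 9.81 * 0.7 = 13.734
sqrt(13.734) = 3.705941 m/s
P = 91.7 * 9.81 * 3.705941 = 3333.78 W

3333.78 W


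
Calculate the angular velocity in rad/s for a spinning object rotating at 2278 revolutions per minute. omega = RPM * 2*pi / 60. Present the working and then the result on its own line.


omega = RPM * 2*pi / 60
= 2278 * 6.28318531 / 60
= 238.552 rad/s

238.552 rad/s


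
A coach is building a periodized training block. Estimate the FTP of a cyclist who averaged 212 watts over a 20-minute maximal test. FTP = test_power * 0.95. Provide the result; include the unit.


FTP = 212 * 0.95 = 201.4 W

201.4 W


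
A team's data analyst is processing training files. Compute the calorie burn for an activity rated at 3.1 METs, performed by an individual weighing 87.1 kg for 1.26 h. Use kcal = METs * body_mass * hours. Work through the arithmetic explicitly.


Product of METs and mass = 3.1 * 87.1 = 270.01
Total kcal = 270.01 * 1.26 = 340.21 kcal

340.21 kcal


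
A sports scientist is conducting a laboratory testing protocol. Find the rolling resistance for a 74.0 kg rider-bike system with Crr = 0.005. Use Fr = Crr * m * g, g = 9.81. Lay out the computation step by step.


m * g = 74.0 * 9.81 = 725.94 N
Fr = 0.005 * 725.94 = 3.63 N

3.63 N


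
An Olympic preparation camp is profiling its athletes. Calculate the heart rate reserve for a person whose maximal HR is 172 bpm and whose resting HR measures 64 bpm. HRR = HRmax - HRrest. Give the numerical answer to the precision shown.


HRmax = 172 bpm
HRrest = 64 bpm
HRR = 172 - 64 = 108 bpm

108 bpm


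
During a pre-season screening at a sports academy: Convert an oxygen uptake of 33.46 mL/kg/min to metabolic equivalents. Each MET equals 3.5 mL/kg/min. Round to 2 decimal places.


One MET = 3.5 mL/kg/min
Number of METs = 33.46 / 3.5
= 9.56 METs

9.56 METs


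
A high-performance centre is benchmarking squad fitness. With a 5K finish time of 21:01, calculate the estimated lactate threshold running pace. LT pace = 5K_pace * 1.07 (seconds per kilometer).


Race duration = 1261 s for 5 km
Average pace = 1261 / 5 = 252.2 s/km
LT pace = 252.2 * 1.07
= 269.85 s/km

269.85 s/km


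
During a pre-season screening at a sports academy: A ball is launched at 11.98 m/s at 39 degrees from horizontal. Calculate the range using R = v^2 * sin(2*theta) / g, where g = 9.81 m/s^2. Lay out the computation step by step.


sin(2 * 39) = sin(78) = 0.978148
v^2 = 11.98^2 = 143.5204
R = 143.5204 * 0.978148 / 9.81
= 14.31 m

14.31 m


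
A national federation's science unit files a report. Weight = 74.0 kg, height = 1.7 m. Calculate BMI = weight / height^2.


height^2 = 1.7^2 = 2.89
BMI = 74.0 / 2.89 = 25.61 kg/m^2

25.61 kg/m^2


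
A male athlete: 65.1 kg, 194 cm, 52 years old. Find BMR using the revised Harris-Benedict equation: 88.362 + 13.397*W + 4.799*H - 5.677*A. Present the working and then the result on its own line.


Intercept = 88.362
Weight contribution = 13.397 * 65.1 = 872.1447
Height contribution = 4.799 * 194 = 931.006
Age contribution = 5.677 * 52 = 295.204
BMR = 88.362 + 872.1447 + 931.006 - 295.204
= 1596.31 kcal/day

1596.31 kcal/day


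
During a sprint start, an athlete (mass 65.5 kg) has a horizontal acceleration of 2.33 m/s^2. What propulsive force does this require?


Propulsive force = mass * acceleration
= 65.5 kg * 2.33 m/s^2
= 152.62 N

152.62 N


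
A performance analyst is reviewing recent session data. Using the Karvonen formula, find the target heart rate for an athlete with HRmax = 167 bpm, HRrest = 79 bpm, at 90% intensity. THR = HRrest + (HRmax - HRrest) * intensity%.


HRR = 167 - 79 = 88
THR = 79 + 88 * 0.9
= 79 + 79.2
= 158.2 bpm

158.2 bpm


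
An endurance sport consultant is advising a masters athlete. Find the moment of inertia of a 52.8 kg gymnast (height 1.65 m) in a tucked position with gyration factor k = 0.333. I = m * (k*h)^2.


Radius of gyration = 0.333 * 1.65 = 0.54945 m
I = 52.8 * 0.54945^2
= 52.8 * 0.301895
= 15.94 kg*m^2

15.94 kg*m^2


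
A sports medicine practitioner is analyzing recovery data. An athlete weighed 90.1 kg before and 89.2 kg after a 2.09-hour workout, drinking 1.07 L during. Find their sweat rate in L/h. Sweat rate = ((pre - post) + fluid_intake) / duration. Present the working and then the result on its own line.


Body mass change = 0.9 kg
Total sweat loss = 0.9 + 1.07 = 1.97 L
Rate = 1.97 / 2.09 = 0.943 L/h

0.943 L/h


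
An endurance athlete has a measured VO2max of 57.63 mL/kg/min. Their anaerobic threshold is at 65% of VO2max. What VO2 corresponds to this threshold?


Anaerobic threshold VO2 = VO2max * 65%
= 57.63 * 0.65
= 37.46 mL/kg/min

37.46 mL/kg/min


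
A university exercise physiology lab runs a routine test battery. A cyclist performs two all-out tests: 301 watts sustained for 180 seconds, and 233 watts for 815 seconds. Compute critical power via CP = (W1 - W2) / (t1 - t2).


W1 = P1 * t1 = 301 * 180 = 54180 J
W2 = P2 * t2 = 233 * 815 = 189895 J
CP = (54180 - 189895) / (180 - 815)
= 213.72 W

213.72 W


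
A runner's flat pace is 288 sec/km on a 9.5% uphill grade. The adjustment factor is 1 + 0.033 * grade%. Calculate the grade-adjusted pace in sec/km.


Factor = 1 + 0.033 * 9.5 = 1.3135
Adjusted pace = 288 * 1.3135
= 378.29 sec/km

378.29 s/km


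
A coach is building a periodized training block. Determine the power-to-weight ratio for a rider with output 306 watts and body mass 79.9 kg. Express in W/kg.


P/W = 306 / 79.9 = 3.83 W/kg

3.83 W/kg


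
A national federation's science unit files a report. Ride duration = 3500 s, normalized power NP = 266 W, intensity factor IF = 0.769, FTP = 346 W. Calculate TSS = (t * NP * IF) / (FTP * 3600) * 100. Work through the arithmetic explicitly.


Numerator = 3500 * 266 * 0.769 = 715939.0
Denominator = 346 * 3600 = 1245600
TSS = 715939.0 / 1245600 * 100
= 57.48

57.48 TSS


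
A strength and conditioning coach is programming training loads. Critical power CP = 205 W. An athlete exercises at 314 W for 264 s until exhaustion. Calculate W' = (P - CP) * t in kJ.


P - CP = 314 - 205 = 109 W
W' = 109 * 264 = 28776 J
= 28776 / 1000 = 28.776 kJ

28.776 kJ


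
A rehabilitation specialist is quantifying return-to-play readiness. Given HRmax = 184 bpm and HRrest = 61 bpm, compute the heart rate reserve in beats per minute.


Heart rate reserve = maximum HR minus resting HR
HRR = 184 - 61 = 123 bpm

123 bpm


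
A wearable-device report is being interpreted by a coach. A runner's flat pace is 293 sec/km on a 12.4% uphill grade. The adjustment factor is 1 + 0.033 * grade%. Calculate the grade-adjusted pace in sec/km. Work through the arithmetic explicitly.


Factor = 1 + 0.033 * 12.4 = 1.4092
Adjusted pace = 293 * 1.4092
= 412.9 sec/km

412.9 s/km


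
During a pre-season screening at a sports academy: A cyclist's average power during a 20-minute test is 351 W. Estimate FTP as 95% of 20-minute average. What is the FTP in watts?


FTP = 20-min power * 0.95
= 351 * 0.95
= 333.45 W

333.45 W


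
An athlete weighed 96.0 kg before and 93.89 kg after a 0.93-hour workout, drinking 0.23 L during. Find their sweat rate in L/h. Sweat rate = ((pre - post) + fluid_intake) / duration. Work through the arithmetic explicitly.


Body mass change = 2.11 kg
Total sweat loss = 2.11 + 0.23 = 2.34 L
Rate = 2.34 / 0.93 = 2.516 L/h

2.516 L/h


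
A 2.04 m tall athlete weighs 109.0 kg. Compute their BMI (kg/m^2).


height^2 = 4.1616 m^2
BMI = 109.0 / 4.1616 = 26.19 kg/m^2

26.19 kg/m^2


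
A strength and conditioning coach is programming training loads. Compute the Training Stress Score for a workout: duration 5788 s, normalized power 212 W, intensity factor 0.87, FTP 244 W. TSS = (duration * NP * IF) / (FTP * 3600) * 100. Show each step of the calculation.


Product = 5788 * 212 * 0.87 = 1067538.72
Base = 244 * 3600 = 878400
TSS = 1067538.72 / 878400 * 100 = 121.53

121.53 TSS


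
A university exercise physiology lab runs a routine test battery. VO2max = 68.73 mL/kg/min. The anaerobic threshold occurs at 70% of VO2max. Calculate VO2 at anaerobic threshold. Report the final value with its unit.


AT fraction = 70 / 100 = 0.7
AT VO2 = 68.73 * 0.7
= 48.11 mL/kg/min

48.11 mL/kg/min


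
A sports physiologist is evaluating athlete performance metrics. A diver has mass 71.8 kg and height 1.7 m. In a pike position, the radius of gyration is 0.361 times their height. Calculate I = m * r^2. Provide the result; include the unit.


r = 0.361 * 1.7 = 0.6137 m
I = m * r^2 = 71.8 * 0.376628 = 27.042 kg*m^2

27.042 kg*m^2


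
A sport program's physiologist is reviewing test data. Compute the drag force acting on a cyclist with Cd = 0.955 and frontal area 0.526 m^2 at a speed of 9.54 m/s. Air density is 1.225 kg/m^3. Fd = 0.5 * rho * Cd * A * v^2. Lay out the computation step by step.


Step 1: v^2 = 91.0116
Step 2: Fd = 0.5 * 1.225 * 0.955 * 0.526 * 91.0116
= 28.002 N

28.002 N


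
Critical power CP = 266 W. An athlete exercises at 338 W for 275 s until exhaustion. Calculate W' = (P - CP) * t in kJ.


P - CP = 338 - 266 = 72 W
W' = 72 * 275 = 19800 J
= 19800 / 1000 = 19.8 kJ

19.8 kJ


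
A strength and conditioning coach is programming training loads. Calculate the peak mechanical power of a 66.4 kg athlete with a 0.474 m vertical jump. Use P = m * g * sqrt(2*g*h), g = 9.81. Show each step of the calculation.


First, sqrt(2gh) = sqrt(2 * 9.81 * 0.474)
= sqrt(9.29988) = 3.04957 m/s
Power = 66.4 * 9.81 * 3.04957 = 1986.44 W

1986.44 W


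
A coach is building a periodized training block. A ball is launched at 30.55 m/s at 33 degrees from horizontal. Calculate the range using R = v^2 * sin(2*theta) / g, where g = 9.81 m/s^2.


sin(2 * 33) = sin(66) = 0.913545
v^2 = 30.55^2 = 933.3025
R = 933.3025 * 0.913545 / 9.81
= 86.913 m

86.913 m


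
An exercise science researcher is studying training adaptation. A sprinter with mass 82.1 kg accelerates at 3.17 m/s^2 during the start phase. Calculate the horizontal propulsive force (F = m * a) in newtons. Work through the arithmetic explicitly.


F = m * a
= 82.1 * 3.17
= 260.26 N

260.26 N


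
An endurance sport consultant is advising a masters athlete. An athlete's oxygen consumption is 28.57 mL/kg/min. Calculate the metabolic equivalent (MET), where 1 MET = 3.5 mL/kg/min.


MET = VO2 / 3.5
= 28.57 / 3.5
= 8.16 METs

8.16 METs


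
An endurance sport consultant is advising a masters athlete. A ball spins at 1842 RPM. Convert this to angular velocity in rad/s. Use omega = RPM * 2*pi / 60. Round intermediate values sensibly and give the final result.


omega = 1842 * 2 * pi / 60
= 1842 * 6.28318531 / 60
= 11573.627 / 60
= 192.894 rad/s

192.894 rad/s


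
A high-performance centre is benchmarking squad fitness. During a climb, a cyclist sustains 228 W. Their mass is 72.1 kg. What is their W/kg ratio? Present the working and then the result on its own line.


Power-to-weight = 228 W / 72.1 kg
= 3.162 W/kg

3.162 W/kg


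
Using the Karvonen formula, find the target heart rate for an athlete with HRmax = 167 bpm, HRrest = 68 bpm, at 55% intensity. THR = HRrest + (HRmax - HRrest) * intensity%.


HRR = 167 - 68 = 99
THR = 68 + 99 * 0.55
= 68 + 54.45
= 122.45 bpm

122.45 bpm


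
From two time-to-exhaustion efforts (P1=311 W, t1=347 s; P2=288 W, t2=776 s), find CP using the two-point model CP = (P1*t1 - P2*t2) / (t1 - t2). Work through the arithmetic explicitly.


Work in trial 1 = 107917 J
Work in trial 2 = 223488 J
Delta work = -115571 J
Delta time = -429 s
CP = -115571 / -429 = 269.4 W

269.4 W


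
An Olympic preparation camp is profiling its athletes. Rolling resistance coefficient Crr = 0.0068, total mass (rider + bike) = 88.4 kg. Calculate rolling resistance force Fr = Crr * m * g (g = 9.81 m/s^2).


Fr = Crr * m * g
= 0.0068 * 88.4 * 9.81
= 5.897 N

5.897 N


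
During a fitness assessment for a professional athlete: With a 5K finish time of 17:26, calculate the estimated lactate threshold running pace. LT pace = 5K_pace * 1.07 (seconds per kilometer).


Race duration = 1046 s for 5 km
Average pace = 1046 / 5 = 209.2 s/km
LT pace = 209.2 * 1.07
= 223.84 s/km

223.84 s/km


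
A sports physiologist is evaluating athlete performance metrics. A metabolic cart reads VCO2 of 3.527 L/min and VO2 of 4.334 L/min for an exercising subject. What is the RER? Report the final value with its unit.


RER = VCO2 / VO2 = 3.527 / 4.334 = 0.8138

0.8138


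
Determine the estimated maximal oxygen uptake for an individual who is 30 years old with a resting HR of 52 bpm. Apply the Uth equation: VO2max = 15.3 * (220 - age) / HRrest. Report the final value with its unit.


HRmax = 220 - 30 = 190
VO2max = 15.3 * (190 / 52)
= 15.3 * 3.6538
= 55.9 mL/kg/min

55.9 mL/kg/min


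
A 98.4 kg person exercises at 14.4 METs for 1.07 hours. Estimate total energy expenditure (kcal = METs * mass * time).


Energy = METs * mass(kg) * time(h)
= 14.4 * 98.4 * 1.07
= 1516.15 kcal

1516.15 kcal


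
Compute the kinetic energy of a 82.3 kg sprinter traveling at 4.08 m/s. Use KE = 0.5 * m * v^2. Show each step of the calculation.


Velocity squared = 16.6464
KE = 0.5 * 82.3 * 16.6464 = 685.0 J

685.0 J


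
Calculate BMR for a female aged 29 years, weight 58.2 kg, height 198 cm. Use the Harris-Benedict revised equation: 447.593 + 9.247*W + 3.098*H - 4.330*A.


Substituting values:
W term = 9.247 * 58.2 = 538.1754
H term = 3.098 * 198 = 613.404
A term = 4.330 * 29 = 125.57
BMR = 1473.6 kcal/day

1473.6 kcal/day


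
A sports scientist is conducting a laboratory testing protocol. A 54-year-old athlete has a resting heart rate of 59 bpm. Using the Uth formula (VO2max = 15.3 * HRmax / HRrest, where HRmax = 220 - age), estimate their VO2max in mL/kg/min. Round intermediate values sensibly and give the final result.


HRmax = 220 - 54 = 166 bpm
Ratio = HRmax / HRrest = 166 / 59 = 2.8136
VO2max = 15.3 * 2.8136 = 43.05 mL/kg/min

43.05 mL/kg/min


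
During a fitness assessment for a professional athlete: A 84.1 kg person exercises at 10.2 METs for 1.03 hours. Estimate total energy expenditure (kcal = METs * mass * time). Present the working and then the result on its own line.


Energy = METs * mass(kg) * time(h)
= 10.2 * 84.1 * 1.03
= 883.55 kcal

883.55 kcal


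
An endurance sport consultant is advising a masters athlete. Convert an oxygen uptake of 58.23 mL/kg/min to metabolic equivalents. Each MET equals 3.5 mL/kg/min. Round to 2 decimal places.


One MET = 3.5 mL/kg/min
Number of METs = 58.23 / 3.5
= 16.64 METs

16.64 METs


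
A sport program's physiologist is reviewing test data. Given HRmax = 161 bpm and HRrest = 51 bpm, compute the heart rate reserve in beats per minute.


Heart rate reserve = maximum HR minus resting HR
HRR = 161 - 51 = 110 bpm

110 bpm


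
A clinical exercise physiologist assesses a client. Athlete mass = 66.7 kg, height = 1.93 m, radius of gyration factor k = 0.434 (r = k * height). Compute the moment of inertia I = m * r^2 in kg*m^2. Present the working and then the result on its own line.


r = k * height = 0.434 * 1.93 = 0.83762 m
r^2 = 0.83762^2 = 0.701607
I = 66.7 * 0.701607 = 46.797 kg*m^2

46.797 kg*m^2


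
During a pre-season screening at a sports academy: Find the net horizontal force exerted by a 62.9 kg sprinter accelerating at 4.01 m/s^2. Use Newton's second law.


Newton's second law: F = m * a
F = 62.9 * 4.01 = 252.23 N

252.23 N


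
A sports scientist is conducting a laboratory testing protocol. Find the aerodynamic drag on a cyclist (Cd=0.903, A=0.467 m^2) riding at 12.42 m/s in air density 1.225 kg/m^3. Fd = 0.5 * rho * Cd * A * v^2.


Fd = 0.5 * 1.225 * 0.903 * 0.467 * 12.42^2
= 0.5 * 1.225 * 0.903 * 0.467 * 154.2564
= 39.843 N

39.843 N


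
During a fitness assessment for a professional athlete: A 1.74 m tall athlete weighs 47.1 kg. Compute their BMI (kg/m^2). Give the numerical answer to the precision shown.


height^2 = 3.0276 m^2
BMI = 47.1 / 3.0276 = 15.56 kg/m^2

15.56 kg/m^2


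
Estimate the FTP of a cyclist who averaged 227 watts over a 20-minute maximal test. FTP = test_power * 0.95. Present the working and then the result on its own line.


FTP = 227 * 0.95 = 215.65 W

215.65 W


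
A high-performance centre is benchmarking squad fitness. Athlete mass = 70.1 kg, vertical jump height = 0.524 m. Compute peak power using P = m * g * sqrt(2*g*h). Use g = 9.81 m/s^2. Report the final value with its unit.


sqrt(2 * 9.81 * 0.524) = sqrt(10.28088) = 3.206381 m/s
P = 70.1 * 9.81 * 3.206381
= 2204.97 W

2204.97 W


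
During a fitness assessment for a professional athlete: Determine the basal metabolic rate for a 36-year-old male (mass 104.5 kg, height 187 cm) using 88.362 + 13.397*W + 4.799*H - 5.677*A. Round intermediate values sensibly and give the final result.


BMR = 88.362 + 13.397*104.5 + 4.799*187 - 5.677*36
= 2181.39 kcal/day

2181.39 kcal/day


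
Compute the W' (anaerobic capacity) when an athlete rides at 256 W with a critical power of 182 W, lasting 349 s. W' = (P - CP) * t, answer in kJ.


Above-CP power = 74 W
Duration = 349 s
W' = 74 * 349 = 25826 J
Convert: 25826 / 1000 = 25.826 kJ

25.826 kJ


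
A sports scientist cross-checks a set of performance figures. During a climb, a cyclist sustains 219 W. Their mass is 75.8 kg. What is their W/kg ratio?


Power-to-weight = 219 W / 75.8 kg
= 2.889 W/kg

2.889 W/kg


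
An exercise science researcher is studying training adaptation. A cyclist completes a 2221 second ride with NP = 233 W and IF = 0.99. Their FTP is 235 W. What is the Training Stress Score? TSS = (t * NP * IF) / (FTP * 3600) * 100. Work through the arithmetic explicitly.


t * NP * IF = 2221 * 233 * 0.99 = 512318.07
FTP * 3600 = 846000
TSS = (512318.07 / 846000) * 100 = 60.56

60.56 TSS


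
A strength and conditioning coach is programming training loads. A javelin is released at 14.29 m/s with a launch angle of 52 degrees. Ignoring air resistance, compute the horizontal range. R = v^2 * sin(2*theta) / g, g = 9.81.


Launch speed squared = 204.2041
sin(2 * 52 deg) = 0.970296
Range = 204.2041 * 0.970296 / 9.81
= 20.198 m

20.198 m


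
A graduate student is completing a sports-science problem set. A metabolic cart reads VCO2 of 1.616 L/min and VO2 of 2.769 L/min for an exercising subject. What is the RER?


RER = VCO2 / VO2 = 1.616 / 2.769 = 0.5836

0.5836


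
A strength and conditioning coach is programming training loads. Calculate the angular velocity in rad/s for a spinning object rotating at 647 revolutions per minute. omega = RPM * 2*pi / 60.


omega = RPM * 2*pi / 60
= 647 * 6.28318531 / 60
= 67.754 rad/s

67.754 rad/s


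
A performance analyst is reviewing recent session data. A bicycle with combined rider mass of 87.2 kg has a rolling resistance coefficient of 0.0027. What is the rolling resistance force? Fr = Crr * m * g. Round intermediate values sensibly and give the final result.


Fr = 0.0027 * 87.2 * 9.81
= 0.23544 * 9.81
= 2.31 N

2.31 N


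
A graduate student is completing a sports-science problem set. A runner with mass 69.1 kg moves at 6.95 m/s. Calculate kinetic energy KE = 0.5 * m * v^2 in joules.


v^2 = 6.95^2 = 48.3025
KE = 0.5 * 69.1 * 48.3025
= 1668.85 J

1668.85 J


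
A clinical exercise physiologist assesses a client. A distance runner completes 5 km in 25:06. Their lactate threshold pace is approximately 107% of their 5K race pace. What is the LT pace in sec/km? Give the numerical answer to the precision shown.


Convert to seconds: 25 min 6 s = 1506 s
Pace per km = 1506 / 5 = 301.2 s/km
LT pace = 301.2 * 1.07 = 322.28 s/km

322.28 s/km


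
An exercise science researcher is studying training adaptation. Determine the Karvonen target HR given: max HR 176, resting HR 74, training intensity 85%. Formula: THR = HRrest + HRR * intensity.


HRR = HRmax - HRrest = 176 - 74 = 102
THR = 74 + 102 * 0.85
= 160.7 bpm

160.7 bpm


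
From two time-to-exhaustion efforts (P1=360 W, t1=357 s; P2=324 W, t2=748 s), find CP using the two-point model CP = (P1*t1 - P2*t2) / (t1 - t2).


Work in trial 1 = 128520 J
Work in trial 2 = 242352 J
Delta work = -113832 J
Delta time = -391 s
CP = -113832 / -391 = 291.13 W

291.13 W


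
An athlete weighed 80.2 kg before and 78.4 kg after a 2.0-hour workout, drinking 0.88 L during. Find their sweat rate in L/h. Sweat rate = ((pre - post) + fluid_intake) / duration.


Body mass change = 1.8 kg
Total sweat loss = 1.8 + 0.88 = 2.68 L
Rate = 2.68 / 2.0 = 1.34 L/h

1.34 L/h


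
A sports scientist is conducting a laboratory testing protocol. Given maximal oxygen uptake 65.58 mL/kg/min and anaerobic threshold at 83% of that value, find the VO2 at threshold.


Percentage as decimal = 0.83
VO2 at AT = 65.58 * 0.83 = 54.43 mL/kg/min

54.43 mL/kg/min


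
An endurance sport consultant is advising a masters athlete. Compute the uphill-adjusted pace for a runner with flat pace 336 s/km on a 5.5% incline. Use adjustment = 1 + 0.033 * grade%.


Adjustment factor = 1 + 0.033 * 5.5 = 1.1815
Grade-adjusted pace = 336 * 1.1815 = 396.98 s/km

396.98 s/km


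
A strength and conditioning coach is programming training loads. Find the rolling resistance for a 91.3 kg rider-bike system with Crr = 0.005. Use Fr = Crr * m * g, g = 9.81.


m * g = 91.3 * 9.81 = 895.653 N
Fr = 0.005 * 895.653 = 4.478 N

4.478 N


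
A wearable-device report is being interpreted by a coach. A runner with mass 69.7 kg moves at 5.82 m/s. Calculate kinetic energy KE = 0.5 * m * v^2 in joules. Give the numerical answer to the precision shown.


v^2 = 5.82^2 = 33.8724
KE = 0.5 * 69.7 * 33.8724
= 1180.45 J

1180.45 J


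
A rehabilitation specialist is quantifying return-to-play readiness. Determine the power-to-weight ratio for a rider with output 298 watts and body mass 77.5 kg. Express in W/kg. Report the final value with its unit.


P/W = 298 / 77.5 = 3.845 W/kg

3.845 W/kg


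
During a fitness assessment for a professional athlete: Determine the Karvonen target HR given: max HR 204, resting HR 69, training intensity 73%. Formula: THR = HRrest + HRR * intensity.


HRR = HRmax - HRrest = 204 - 69 = 135
THR = 69 + 135 * 0.73
= 167.55 bpm

167.55 bpm


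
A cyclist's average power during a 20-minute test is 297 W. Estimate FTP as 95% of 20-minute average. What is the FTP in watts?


FTP = 20-min power * 0.95
= 297 * 0.95
= 282.15 W

282.15 W


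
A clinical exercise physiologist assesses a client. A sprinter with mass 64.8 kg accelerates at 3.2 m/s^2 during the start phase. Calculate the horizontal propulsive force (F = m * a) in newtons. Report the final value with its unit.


F = m * a
= 64.8 * 3.2
= 207.36 N

207.36 N


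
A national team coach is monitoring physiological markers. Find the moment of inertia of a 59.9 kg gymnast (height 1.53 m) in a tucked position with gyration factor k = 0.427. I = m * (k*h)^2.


Radius of gyration = 0.427 * 1.53 = 0.65331 m
I = 59.9 * 0.65331^2
= 59.9 * 0.426814
= 25.566 kg*m^2

25.566 kg*m^2


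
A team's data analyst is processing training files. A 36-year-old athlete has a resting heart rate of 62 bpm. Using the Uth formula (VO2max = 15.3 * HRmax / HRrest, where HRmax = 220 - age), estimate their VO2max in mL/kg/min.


HRmax = 220 - 36 = 184 bpm
Ratio = HRmax / HRrest = 184 / 62 = 2.9677
VO2max = 15.3 * 2.9677 = 45.41 mL/kg/min

45.41 mL/kg/min


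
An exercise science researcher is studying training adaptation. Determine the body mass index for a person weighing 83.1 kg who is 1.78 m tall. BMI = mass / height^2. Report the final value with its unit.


BMI = mass / height^2
= 83.1 / 1.78^2
= 83.1 / 3.1684
= 26.23 kg/m^2

26.23 kg/m^2


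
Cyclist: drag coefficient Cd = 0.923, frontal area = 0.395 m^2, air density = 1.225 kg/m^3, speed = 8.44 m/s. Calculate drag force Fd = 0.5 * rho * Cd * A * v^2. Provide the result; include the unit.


v^2 = 8.44^2 = 71.2336
Fd = 0.5 * 1.225 * 0.923 * 0.395 * 71.2336
= 15.907 N

15.907 N


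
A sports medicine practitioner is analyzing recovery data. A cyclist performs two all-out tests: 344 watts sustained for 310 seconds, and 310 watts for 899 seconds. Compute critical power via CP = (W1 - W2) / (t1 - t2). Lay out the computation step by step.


W1 = P1 * t1 = 344 * 310 = 106640 J
W2 = P2 * t2 = 310 * 899 = 278690 J
CP = (106640 - 278690) / (310 - 899)
= 292.11 W

292.11 W


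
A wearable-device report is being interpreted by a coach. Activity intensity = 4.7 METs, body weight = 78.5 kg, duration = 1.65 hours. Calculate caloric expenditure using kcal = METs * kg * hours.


kcal = 4.7 * 78.5 * 1.65
= 368.95 * 1.65
= 608.77 kcal

608.77 kcal


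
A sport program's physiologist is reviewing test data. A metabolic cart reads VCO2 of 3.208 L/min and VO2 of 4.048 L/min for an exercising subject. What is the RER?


RER = VCO2 / VO2 = 3.208 / 4.048 = 0.7925

0.7925


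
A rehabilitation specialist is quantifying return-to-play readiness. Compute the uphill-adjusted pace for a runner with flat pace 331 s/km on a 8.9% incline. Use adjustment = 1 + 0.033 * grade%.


Adjustment factor = 1 + 0.033 * 8.9 = 1.2937
Grade-adjusted pace = 331 * 1.2937 = 428.21 s/km

428.21 s/km


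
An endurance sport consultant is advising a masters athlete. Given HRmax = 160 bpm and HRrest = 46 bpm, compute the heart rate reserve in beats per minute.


Heart rate reserve = maximum HR minus resting HR
HRR = 160 - 46 = 114 bpm

114 bpm


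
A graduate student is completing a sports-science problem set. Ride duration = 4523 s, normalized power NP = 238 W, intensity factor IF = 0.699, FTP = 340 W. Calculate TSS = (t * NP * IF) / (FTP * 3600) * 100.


Numerator = 4523 * 238 * 0.699 = 752455.326
Denominator = 340 * 3600 = 1224000
TSS = 752455.326 / 1224000 * 100
= 61.48

61.48 TSS


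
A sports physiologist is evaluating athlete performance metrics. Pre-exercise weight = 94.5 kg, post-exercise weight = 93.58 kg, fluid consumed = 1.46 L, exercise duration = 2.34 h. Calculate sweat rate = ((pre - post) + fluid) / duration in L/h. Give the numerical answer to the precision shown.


Weight loss = 94.5 - 93.58 = 0.92 kg (approx L)
Total sweat = 0.92 + 1.46 = 2.38 L
Sweat rate = 2.38 / 2.34 = 1.017 L/h

1.017 L/h


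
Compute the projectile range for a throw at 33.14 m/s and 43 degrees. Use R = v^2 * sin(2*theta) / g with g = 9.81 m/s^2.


Two times the angle = 86 degrees
sin(86) = 0.997564
R = 1098.2596 * 0.997564 / 9.81 = 111.68 m

111.68 m


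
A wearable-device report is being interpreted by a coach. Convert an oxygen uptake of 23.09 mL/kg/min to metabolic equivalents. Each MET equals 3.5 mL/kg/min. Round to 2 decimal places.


One MET = 3.5 mL/kg/min
Number of METs = 23.09 / 3.5
= 6.6 METs

6.6 METs


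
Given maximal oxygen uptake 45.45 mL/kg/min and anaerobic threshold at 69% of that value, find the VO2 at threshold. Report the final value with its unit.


Percentage as decimal = 0.69
VO2 at AT = 45.45 * 0.69 = 31.36 mL/kg/min

31.36 mL/kg/min


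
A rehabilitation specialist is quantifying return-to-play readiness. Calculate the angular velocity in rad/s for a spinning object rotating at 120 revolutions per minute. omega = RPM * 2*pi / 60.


omega = RPM * 2*pi / 60
= 120 * 6.28318531 / 60
= 12.566 rad/s

12.566 rad/s


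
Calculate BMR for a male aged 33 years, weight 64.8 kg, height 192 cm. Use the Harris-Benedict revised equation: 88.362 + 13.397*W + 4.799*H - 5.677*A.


Substituting values:
W term = 13.397 * 64.8 = 868.1256
H term = 4.799 * 192 = 921.408
A term = 5.677 * 33 = 187.341
BMR = 1690.55 kcal/day

1690.55 kcal/day


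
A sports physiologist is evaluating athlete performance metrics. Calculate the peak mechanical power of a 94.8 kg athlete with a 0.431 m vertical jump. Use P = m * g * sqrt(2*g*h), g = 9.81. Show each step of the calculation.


First, sqrt(2gh) = sqrt(2 * 9.81 * 0.431)
= sqrt(8.45622) = 2.907958 m/s
Power = 94.8 * 9.81 * 2.907958 = 2704.37 W

2704.37 W


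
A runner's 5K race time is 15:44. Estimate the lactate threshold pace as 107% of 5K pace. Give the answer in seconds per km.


Total race time = 15*60 + 44 = 944 seconds
5K pace = 944 / 5 = 188.8 sec/km
LT pace = 188.8 * 1.07 = 202.02 sec/km

202.02 s/km


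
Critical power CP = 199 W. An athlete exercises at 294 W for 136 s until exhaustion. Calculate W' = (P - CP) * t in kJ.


P - CP = 294 - 199 = 95 W
W' = 95 * 136 = 12920 J
= 12920 / 1000 = 12.92 kJ

12.92 kJ


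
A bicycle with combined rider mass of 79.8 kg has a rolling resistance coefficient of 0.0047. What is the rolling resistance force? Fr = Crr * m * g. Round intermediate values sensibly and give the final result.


Fr = 0.0047 * 79.8 * 9.81
= 0.37506 * 9.81
= 3.679 N

3.679 N


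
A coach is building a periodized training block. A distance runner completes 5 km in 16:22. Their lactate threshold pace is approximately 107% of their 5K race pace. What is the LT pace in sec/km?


Convert to seconds: 16 min 22 s = 982 s
Pace per km = 982 / 5 = 196.4 s/km
LT pace = 196.4 * 1.07 = 210.15 s/km

210.15 s/km


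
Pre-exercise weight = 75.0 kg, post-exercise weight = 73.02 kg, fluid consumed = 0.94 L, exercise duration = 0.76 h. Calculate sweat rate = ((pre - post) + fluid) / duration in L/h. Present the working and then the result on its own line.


Weight loss = 75.0 - 73.02 = 1.98 kg (approx L)
Total sweat = 1.98 + 0.94 = 2.92 L
Sweat rate = 2.92 / 0.76 = 3.842 L/h

3.842 L/h


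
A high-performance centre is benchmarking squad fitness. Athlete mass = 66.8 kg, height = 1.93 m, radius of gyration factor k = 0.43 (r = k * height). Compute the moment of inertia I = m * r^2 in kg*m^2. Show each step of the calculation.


r = k * height = 0.43 * 1.93 = 0.8299 m
r^2 = 0.8299^2 = 0.688734
I = 66.8 * 0.688734 = 46.007 kg*m^2

46.007 kg*m^2
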